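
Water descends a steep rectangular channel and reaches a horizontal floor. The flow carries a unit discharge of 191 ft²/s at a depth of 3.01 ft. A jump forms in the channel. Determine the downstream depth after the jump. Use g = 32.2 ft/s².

y₂ = 26.0 ft

V₁ = q/y₁ = 191/3.01 = 63.5 ft/s. Fr₁ = V₁/√(g·y₁) = 63.5/√(32.2×3.01) = 6.45.
By Bélanger, y₂/y₁ = ½[√(1 + 8Fr₁²) − 1] = ½[√333.4 − 1] = 8.63.
y₂ = 8.63 × 3.01 = 26.0 ft.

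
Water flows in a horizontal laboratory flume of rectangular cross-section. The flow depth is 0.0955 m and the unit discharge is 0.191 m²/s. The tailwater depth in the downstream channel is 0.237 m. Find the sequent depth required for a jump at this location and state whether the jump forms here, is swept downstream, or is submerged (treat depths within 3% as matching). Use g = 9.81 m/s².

y₂ = 0.235 m; the jump forms here

V₁ = q/y₁ = 0.191/0.0955 = 2.00 m/s. Fr₁ = V₁/√(g·y₁) = 2.00/√(9.81×0.0955) = 2.07.
Sequent-depth ratio: y₂/y₁ = ½[√(1 + 8Fr₁²) − 1] = ½[√35.16 − 1] = 2.46.
y₂ = 2.46 × 0.0955 = 0.235 m.
Tailwater y_tw = 0.237 m: y_tw ≈ y₂, so the jump forms here.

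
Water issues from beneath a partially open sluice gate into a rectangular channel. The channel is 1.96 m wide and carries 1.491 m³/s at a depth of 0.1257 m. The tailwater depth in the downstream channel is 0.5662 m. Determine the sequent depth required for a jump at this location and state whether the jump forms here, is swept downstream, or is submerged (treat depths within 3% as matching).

q = Q/b = 1.491/1.96 = 0.7607 m²/s; V₁ = q/y₁ = 6.052 m/s. Fr₁ = V₁/√(g·y₁) = 5.450.
By Bélanger, y₂/y₁ = ½[√(1 + 8Fr₁²) − 1] = ½[√238.61 − 1] = 7.223.
y₂ = 7.223 × 0.1257 = 0.9080 m.
Tailwater y_tw = 0.5662 m: y_tw < y₂, so the jump is swept downstream.

y₂ = 0.9080 m; the jump is swept downstream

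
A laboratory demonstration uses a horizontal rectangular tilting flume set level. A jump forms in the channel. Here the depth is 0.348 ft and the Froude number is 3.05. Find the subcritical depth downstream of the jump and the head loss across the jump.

Fr₁ = 3.05 (given).
Conjugate-depth relation: y₂/y₁ = ½[√(1 + 8Fr₁²) − 1] = ½[√75.42 − 1] = 3.84.
y₂ = 3.84 × 0.348 = 1.34 ft.
V₁ = Fr₁·√(g·y₁) = 3.05×√(32.2×0.348) = 10.2 ft/s; q = V₁·y₁ = 3.55 ft²/s. V₂ = q/y₂ = 3.55/1.34 = 2.66 ft/s. E₁ = y₁ + V₁²/2g = 1.97 ft; E₂ = y₂ + V₂²/2g = 1.45 ft. ΔE = E₁ − E₂ = 0.520 ft.

y₂ = 1.34 ft; ΔE = 0.520 ft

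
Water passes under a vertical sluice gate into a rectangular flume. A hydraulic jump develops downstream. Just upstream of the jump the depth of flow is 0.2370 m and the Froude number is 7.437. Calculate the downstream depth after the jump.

y₂ = 2.377 m

Fr₁ = 7.437 (given).
From the momentum equation for a rectangular channel, y₂/y₁ = ½[√(1 + 8Fr₁²) − 1] = ½[√443.47 − 1] = 10.03.
y₂ = 10.03 × 0.2370 = 2.377 m.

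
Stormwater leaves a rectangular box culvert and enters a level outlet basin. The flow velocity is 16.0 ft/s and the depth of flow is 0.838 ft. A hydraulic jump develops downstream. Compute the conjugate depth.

y₂ = 3.26 ft

Fr₁ = V₁/√(g·y₁) = 16.0/√(32.2×0.838) = 3.08.
Bélanger equation: y₂/y₁ = ½[√(1 + 8Fr₁²) − 1] = ½[√76.90 − 1] = 3.88.
y₂ = 3.88 × 0.838 = 3.26 ft.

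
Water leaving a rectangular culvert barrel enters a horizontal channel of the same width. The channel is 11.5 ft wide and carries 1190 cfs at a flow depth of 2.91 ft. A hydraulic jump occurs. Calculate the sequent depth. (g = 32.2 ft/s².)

q = Q/b = 1190/11.5 = 103 ft²/s; V₁ = q/y₁ = 35.6 ft/s. Fr₁ = V₁/√(g·y₁) = 3.67.
Sequent-depth ratio: y₂/y₁ = ½[√(1 + 8Fr₁²) − 1] = ½[√109.0 − 1] = 4.72.
y₂ = 4.72 × 2.91 = 13.7 ft.

y₂ = 13.7 ft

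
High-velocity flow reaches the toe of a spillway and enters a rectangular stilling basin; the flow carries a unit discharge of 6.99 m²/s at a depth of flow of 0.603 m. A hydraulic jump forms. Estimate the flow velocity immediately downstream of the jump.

V₁ = q/y₁ = 6.99/0.603 = 11.6 m/s. Fr₁ = V₁/√(g·y₁) = 11.6/√(9.81×0.603) = 4.77.
Conjugate-depth relation: y₂/y₁ = ½[√(1 + 8Fr₁²) − 1] = ½[√182.7 − 1] = 6.26.
y₂ = 6.26 × 0.603 = 3.77 m.
V₂ = q/y₂ = 6.99/3.77 = 1.85 m/s.

V₂ = 1.85 m/s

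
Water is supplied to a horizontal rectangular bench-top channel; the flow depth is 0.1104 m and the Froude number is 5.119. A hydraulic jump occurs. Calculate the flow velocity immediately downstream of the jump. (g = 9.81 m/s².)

V₂ = 0.7885 m/s

Fr₁ = 5.119 (given).
Bélanger equation: y₂/y₁ = ½[√(1 + 8Fr₁²) − 1] = ½[√210.63 − 1] = 6.757.
y₂ = 6.757 × 0.1104 = 0.7459 m.
V₁ = Fr₁·√(g·y₁) = 5.119×√(9.81×0.1104) = 5.327 m/s; q = V₁·y₁ = 0.5881 m²/s.
V₂ = q/y₂ = 0.5881/0.7459 = 0.7885 m/s.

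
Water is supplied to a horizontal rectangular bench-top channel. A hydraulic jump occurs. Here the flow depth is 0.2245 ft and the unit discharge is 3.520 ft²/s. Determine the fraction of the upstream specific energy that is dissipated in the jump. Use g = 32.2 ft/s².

ΔE/E₁ = 0.553 (55.3%)

V₁ = q/y₁ = 3.520/0.2245 = 15.68 ft/s. Fr₁ = V₁/√(g·y₁) = 15.68/√(32.2×0.2245) = 5.832.
From the momentum equation for a rectangular channel, y₂/y₁ = ½[√(1 + 8Fr₁²) − 1] = ½[√273.06 − 1] = 7.762.
y₂ = 7.762 × 0.2245 = 1.743 ft.
E₁ = y₁ + V₁²/2g = 4.042 ft. ΔE = (y₂ − y₁)³/(4y₁y₂) = 2.236 ft. ΔE/E₁ = 2.236/4.042 = 0.553.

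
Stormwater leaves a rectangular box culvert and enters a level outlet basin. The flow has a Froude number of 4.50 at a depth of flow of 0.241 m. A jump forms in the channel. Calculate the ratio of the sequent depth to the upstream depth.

y₂/y₁ = 5.88

Fr₁ = 4.50 (given).
By Bélanger, y₂/y₁ = ½[√(1 + 8Fr₁²) − 1] = ½[√163.0 − 1] = 5.88.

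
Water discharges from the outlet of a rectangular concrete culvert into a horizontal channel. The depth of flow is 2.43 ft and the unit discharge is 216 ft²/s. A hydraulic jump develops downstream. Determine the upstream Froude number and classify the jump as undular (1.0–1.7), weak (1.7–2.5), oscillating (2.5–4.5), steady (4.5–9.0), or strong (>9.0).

V₁ = q/y₁ = 216/2.43 = 88.9 ft/s. Fr₁ = V₁/√(g·y₁) = 88.9/√(32.2×2.43) = 10.0.
Fr₁ = 10.0 lies in the strong range.

Fr₁ = 10.0; strong jump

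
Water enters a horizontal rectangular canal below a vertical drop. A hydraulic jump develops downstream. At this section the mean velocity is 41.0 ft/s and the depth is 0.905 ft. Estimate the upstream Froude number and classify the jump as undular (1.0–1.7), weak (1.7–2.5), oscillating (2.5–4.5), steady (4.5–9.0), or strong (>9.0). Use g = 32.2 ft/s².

Fr₁ = V₁/√(g·y₁) = 41.0/√(32.2×0.905) = 7.60.
Fr₁ = 7.60 lies in the steady range.

Fr₁ = 7.60; steady jump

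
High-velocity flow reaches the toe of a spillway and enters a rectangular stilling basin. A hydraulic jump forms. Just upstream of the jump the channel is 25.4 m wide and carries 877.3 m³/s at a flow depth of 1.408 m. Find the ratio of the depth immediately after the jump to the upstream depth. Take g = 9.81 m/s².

y₂/y₁ = 8.848

q = Q/b = 877.3/25.4 = 34.54 m²/s; V₁ = q/y₁ = 24.53 m/s. Fr₁ = V₁/√(g·y₁) = 6.600.
From the momentum equation for a rectangular channel, y₂/y₁ = ½[√(1 + 8Fr₁²) − 1] = ½[√349.53 − 1] = 8.848.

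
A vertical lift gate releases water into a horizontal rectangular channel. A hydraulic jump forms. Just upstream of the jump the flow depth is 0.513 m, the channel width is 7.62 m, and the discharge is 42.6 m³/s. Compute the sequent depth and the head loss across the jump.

y₂ = 3.28 m; ΔE = 3.14 m

q = Q/b = 42.6/7.62 = 5.59 m²/s; V₁ = q/y₁ = 10.9 m/s. Fr₁ = V₁/√(g·y₁) = 4.86.
Conjugate-depth relation: y₂/y₁ = ½[√(1 + 8Fr₁²) − 1] = ½[√189.8 − 1] = 6.39.
y₂ = 6.39 × 0.513 = 3.28 m.
Head loss: ΔE = (y₂ − y₁)³/(4y₁y₂) = (3.28 − 0.513)³/(4×0.513×3.28) = 21.1/6.72 = 3.14 m.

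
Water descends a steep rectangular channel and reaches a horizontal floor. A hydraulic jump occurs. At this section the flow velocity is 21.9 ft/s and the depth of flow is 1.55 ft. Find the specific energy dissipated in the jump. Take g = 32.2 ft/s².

ΔE = 2.45 ft

Fr₁ = V₁/√(g·y₁) = 21.9/√(32.2×1.55) = 3.10.
From the momentum equation for a rectangular channel, y₂/y₁ = ½[√(1 + 8Fr₁²) − 1] = ½[√77.88 − 1] = 3.91.
y₂ = 3.91 × 1.55 = 6.06 ft.
Head loss: ΔE = (y₂ − y₁)³/(4y₁y₂) = (6.06 − 1.55)³/(4×1.55×6.06) = 92.0/37.6 = 2.45 ft.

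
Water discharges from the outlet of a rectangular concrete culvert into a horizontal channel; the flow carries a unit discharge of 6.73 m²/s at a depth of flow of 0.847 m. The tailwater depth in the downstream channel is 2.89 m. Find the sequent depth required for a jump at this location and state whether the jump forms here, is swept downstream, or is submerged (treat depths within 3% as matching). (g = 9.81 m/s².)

V₁ = q/y₁ = 6.73/0.847 = 7.95 m/s. Fr₁ = V₁/√(g·y₁) = 7.95/√(9.81×0.847) = 2.76.
Bélanger equation: y₂/y₁ = ½[√(1 + 8Fr₁²) − 1] = ½[√61.79 − 1] = 3.43.
y₂ = 3.43 × 0.847 = 2.91 m.
Tailwater y_tw = 2.89 m: y_tw ≈ y₂, so the jump forms here.

y₂ = 2.91 m; the jump forms here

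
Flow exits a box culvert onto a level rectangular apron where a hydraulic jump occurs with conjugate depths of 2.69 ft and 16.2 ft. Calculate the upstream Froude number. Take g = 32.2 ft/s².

Fr₁ = 4.60

For a rectangular channel the momentum equation gives q² = ½·g·y₁·y₂·(y₁ + y₂) = ½×32.2×2.69×16.2×18.9 = 13253.
q = √13253 = 115 ft²/s.
V₁ = q/y₁ = 42.8 ft/s; Fr₁ = V₁/√(g·y₁) = 4.60.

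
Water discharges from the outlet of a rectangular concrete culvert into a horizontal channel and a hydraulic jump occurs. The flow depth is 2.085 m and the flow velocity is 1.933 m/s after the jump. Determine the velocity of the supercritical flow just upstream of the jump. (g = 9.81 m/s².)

Fr₂ = V₂/√(g·y₂) = 1.933/√(9.81×2.085) = 0.4274.
From the momentum equation (using Fr₂), y₁/y₂ = ½[√(1 + 8Fr₂²) − 1] = ½[√2.4614 − 1] = 0.2844.
y₁ = 0.2844 × 2.085 = 0.5931 m.
V₁ = q/y₁ = 4.030/0.5931 = 6.796 m/s.

V₁ = 6.796 m/s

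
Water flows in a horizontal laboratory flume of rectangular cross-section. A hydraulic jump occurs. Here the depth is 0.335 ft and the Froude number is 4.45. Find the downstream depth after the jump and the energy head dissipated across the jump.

y₂ = 1.95 ft; ΔE = 1.61 ft

Fr₁ = 4.45 (given).
From the momentum equation for a rectangular channel, y₂/y₁ = ½[√(1 + 8Fr₁²) − 1] = ½[√159.4 − 1] = 5.81.
y₂ = 5.81 × 0.335 = 1.95 ft.
Head loss: ΔE = (y₂ − y₁)³/(4y₁y₂) = (1.95 − 0.335)³/(4×0.335×1.95) = 4.19/2.61 = 1.61 ft.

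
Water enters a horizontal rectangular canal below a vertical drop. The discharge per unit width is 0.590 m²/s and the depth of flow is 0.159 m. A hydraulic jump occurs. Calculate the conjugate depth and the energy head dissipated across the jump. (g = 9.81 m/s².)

y₂ = 0.593 m; ΔE = 0.217 m

V₁ = q/y₁ = 0.590/0.159 = 3.71 m/s. Fr₁ = V₁/√(g·y₁) = 3.71/√(9.81×0.159) = 2.97.
Conjugate-depth relation: y₂/y₁ = ½[√(1 + 8Fr₁²) − 1] = ½[√71.62 − 1] = 3.73.
y₂ = 3.73 × 0.159 = 0.593 m.
Head loss: ΔE = (y₂ − y₁)³/(4y₁y₂) = (0.593 − 0.159)³/(4×0.159×0.593) = 0.0819/0.377 = 0.217 m.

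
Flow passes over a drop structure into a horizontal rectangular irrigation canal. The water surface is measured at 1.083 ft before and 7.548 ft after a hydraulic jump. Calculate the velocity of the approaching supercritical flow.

For a rectangular channel the momentum equation gives q² = ½·g·y₁·y₂·(y₁ + y₂) = ½×32.2×1.083×7.548×8.631 = 1136.
q = √1136 = 33.70 ft²/s.
V₁ = q/y₁ = 33.70/1.083 = 31.12 ft/s.

V₁ = 31.12 ft/s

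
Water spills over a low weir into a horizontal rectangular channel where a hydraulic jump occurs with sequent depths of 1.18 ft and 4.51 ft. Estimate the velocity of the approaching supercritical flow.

V₁ = 18.7 ft/s

For a rectangular channel the momentum equation gives q² = ½·g·y₁·y₂·(y₁ + y₂) = ½×32.2×1.18×4.51×5.69 = 488.
q = √488 = 22.1 ft²/s.
V₁ = q/y₁ = 22.1/1.18 = 18.7 ft/s.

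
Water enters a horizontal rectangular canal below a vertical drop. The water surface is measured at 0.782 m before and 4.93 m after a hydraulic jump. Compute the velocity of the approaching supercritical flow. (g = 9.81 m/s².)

For a rectangular channel the momentum equation gives q² = ½·g·y₁·y₂·(y₁ + y₂) = ½×9.81×0.782×4.93×5.71 = 108.
q = √108 = 10.4 m²/s.
V₁ = q/y₁ = 10.4/0.782 = 13.3 m/s.

V₁ = 13.3 m/s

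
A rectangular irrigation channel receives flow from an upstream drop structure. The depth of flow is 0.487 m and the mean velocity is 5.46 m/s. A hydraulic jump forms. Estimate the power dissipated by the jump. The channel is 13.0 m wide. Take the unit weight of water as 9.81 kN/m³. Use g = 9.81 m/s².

Fr₁ = V₁/√(g·y₁) = 5.46/√(9.81×0.487) = 2.50.
By Bélanger, y₂/y₁ = ½[√(1 + 8Fr₁²) − 1] = ½[√50.92 − 1] = 3.07.
y₂ = 3.07 × 0.487 = 1.49 m.
Head loss: ΔE = (y₂ − y₁)³/(4y₁y₂) = (1.49 − 0.487)³/(4×0.487×1.49) = 1.02/2.91 = 0.351 m.
q = V₁·y₁ = 5.46 × 0.487 = 2.66 m²/s. Q = q·b = 2.66 × 13.0 = 34.6 m³/s. P = γ·Q·ΔE = 9.81 × 34.6 × 0.351 = 119 kW.

P = 119 kW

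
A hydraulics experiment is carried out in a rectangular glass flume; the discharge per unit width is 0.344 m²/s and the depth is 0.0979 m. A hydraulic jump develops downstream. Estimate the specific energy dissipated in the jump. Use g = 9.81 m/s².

V₁ = q/y₁ = 0.344/0.0979 = 3.51 m/s. Fr₁ = V₁/√(g·y₁) = 3.51/√(9.81×0.0979) = 3.59.
Bélanger equation: y₂/y₁ = ½[√(1 + 8Fr₁²) − 1] = ½[√103.8 − 1] = 4.60.
y₂ = 4.60 × 0.0979 = 0.450 m.
V₂ = q/y₂ = 0.344/0.450 = 0.765 m/s. E₁ = y₁ + V₁²/2g = 0.727 m; E₂ = y₂ + V₂²/2g = 0.480 m. ΔE = E₁ − E₂ = 0.248 m.

ΔE = 0.248 m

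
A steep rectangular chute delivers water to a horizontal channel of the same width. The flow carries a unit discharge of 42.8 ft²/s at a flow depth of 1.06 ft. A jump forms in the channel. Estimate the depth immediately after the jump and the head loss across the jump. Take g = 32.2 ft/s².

V₁ = q/y₁ = 42.8/1.06 = 40.4 ft/s. Fr₁ = V₁/√(g·y₁) = 40.4/√(32.2×1.06) = 6.91.
From the momentum equation for a rectangular channel, y₂/y₁ = ½[√(1 + 8Fr₁²) − 1] = ½[√383.1 − 1] = 9.29.
y₂ = 9.29 × 1.06 = 9.84 ft.
V₂ = q/y₂ = 42.8/9.84 = 4.35 ft/s. E₁ = y₁ + V₁²/2g = 26.4 ft; E₂ = y₂ + V₂²/2g = 10.1 ft. ΔE = E₁ − E₂ = 16.2 ft.

y₂ = 9.84 ft; ΔE = 16.2 ft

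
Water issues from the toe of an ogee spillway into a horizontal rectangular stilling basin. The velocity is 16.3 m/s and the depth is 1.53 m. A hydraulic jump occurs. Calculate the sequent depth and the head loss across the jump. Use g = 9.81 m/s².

Fr₁ = V₁/√(g·y₁) = 16.3/√(9.81×1.53) = 4.21.
Sequent-depth ratio: y₂/y₁ = ½[√(1 + 8Fr₁²) − 1] = ½[√142.6 − 1] = 5.47.
y₂ = 5.47 × 1.53 = 8.37 m.
Head loss: ΔE = (y₂ − y₁)³/(4y₁y₂) = (8.37 − 1.53)³/(4×1.53×8.37) = 320/51.2 = 6.25 m.

y₂ = 8.37 m; ΔE = 6.25 m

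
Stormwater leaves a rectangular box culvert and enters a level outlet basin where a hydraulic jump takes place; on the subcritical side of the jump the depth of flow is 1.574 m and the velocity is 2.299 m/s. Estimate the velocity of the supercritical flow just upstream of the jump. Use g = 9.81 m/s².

Fr₂ = V₂/√(g·y₂) = 2.299/√(9.81×1.574) = 0.5851.
Since the conjugate-depth ratio holds either way, y₁/y₂ = ½[√(1 + 8Fr₂²) − 1] = ½[√3.7384 − 1] = 0.4667.
y₁ = 0.4667 × 1.574 = 0.7347 m.
V₁ = q/y₁ = 3.619/0.7347 = 4.926 m/s.

V₁ = 4.926 m/s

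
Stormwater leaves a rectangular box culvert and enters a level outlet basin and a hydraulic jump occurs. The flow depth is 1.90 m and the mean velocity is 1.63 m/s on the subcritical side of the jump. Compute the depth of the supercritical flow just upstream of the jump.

Fr₂ = V₂/√(g·y₂) = 1.63/√(9.81×1.90) = 0.378.
From the momentum equation (using Fr₂), y₁/y₂ = ½[√(1 + 8Fr₂²) − 1] = ½[√2.140 − 1] = 0.231.
y₁ = 0.231 × 1.90 = 0.440 m.

y₁ = 0.440 m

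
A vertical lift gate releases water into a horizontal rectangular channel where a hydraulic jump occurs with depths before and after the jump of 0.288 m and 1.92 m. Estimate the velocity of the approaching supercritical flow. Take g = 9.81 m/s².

V₁ = 8.50 m/s

For a rectangular channel the momentum equation gives q² = ½·g·y₁·y₂·(y₁ + y₂) = ½×9.81×0.288×1.92×2.21 = 5.99.
q = √5.99 = 2.45 m²/s.
V₁ = q/y₁ = 2.45/0.288 = 8.50 m/s.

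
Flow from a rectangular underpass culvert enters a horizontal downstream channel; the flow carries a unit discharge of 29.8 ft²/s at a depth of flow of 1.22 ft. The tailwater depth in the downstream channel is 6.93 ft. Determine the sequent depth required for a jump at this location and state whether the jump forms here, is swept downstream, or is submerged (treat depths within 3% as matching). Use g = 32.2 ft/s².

V₁ = q/y₁ = 29.8/1.22 = 24.4 ft/s. Fr₁ = V₁/√(g·y₁) = 24.4/√(32.2×1.22) = 3.90.
Sequent-depth ratio: y₂/y₁ = ½[√(1 + 8Fr₁²) − 1] = ½[√122.5 − 1] = 5.03.
y₂ = 5.03 × 1.22 = 6.14 ft.
Tailwater y_tw = 6.93 ft: y_tw > y₂, so the jump is submerged.

y₂ = 6.14 ft; the jump is submerged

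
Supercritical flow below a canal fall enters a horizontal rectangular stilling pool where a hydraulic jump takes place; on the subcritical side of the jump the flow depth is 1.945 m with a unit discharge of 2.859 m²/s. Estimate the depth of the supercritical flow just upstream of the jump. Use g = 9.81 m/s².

y₁ = 0.3701 m

V₂ = q/y₂ = 2.859/1.945 = 1.470 m/s; Fr₂ = V₂/√(g·y₂) = 0.3365.
Applying the sequent-depth relation in reverse, y₁/y₂ = ½[√(1 + 8Fr₂²) − 1] = ½[√1.9059 − 1] = 0.1903.
y₁ = 0.1903 × 1.945 = 0.3701 m.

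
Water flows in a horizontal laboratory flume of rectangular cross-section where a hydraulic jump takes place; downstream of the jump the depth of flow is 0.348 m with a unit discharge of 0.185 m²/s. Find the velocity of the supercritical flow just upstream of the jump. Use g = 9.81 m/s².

V₁ = 3.68 m/s

V₂ = q/y₂ = 0.185/0.348 = 0.532 m/s; Fr₂ = V₂/√(g·y₂) = 0.288.
From the momentum equation (using Fr₂), y₁/y₂ = ½[√(1 + 8Fr₂²) − 1] = ½[√1.662 − 1] = 0.145.
y₁ = 0.145 × 0.348 = 0.0503 m.
V₁ = q/y₁ = 0.185/0.0503 = 3.68 m/s.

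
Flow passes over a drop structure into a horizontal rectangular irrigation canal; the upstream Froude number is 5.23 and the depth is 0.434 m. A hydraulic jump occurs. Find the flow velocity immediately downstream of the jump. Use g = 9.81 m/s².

V₂ = 1.56 m/s

Fr₁ = 5.23 (given).
Sequent-depth ratio: y₂/y₁ = ½[√(1 + 8Fr₁²) − 1] = ½[√219.8 − 1] = 6.91.
y₂ = 6.91 × 0.434 = 3.00 m.
V₁ = Fr₁·√(g·y₁) = 5.23×√(9.81×0.434) = 10.8 m/s; q = V₁·y₁ = 4.68 m²/s.
V₂ = q/y₂ = 4.68/3.00 = 1.56 m/s.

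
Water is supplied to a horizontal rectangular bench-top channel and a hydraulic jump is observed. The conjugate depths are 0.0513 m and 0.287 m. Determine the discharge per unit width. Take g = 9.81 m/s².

q = 0.156 m²/s

For a rectangular channel the momentum equation gives q² = ½·g·y₁·y₂·(y₁ + y₂) = ½×9.81×0.0513×0.287×0.338 = 0.0244.
q = √0.0244 = 0.156 m²/s.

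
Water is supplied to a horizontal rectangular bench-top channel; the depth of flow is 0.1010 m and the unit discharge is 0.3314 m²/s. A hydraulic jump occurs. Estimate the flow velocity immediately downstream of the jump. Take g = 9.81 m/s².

V₁ = q/y₁ = 0.3314/0.1010 = 3.281 m/s. Fr₁ = V₁/√(g·y₁) = 3.281/√(9.81×0.1010) = 3.296.
Conjugate-depth relation: y₂/y₁ = ½[√(1 + 8Fr₁²) − 1] = ½[√87.928 − 1] = 4.189.
y₂ = 4.189 × 0.1010 = 0.4230 m.
V₂ = q/y₂ = 0.3314/0.4230 = 0.7834 m/s.

V₂ = 0.7834 m/s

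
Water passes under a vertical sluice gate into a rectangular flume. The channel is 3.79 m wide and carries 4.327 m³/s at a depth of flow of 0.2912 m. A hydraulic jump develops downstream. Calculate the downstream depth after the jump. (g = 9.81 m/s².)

y₂ = 0.8207 m

q = Q/b = 4.327/3.79 = 1.142 m²/s; V₁ = q/y₁ = 3.921 m/s. Fr₁ = V₁/√(g·y₁) = 2.320.
Conjugate-depth relation: y₂/y₁ = ½[√(1 + 8Fr₁²) − 1] = ½[√44.047 − 1] = 2.818.
y₂ = 2.818 × 0.2912 = 0.8207 m.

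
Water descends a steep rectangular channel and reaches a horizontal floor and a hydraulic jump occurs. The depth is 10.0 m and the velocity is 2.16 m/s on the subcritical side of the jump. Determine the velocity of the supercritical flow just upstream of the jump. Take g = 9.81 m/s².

V₁ = 24.7 m/s

Fr₂ = V₂/√(g·y₂) = 2.16/√(9.81×10.0) = 0.218.
The Bélanger relation is symmetric: y₁/y₂ = ½[√(1 + 8Fr₂²) − 1] = ½[√1.380 − 1] = 0.0875.
y₁ = 0.0875 × 10.0 = 0.875 m.
V₁ = q/y₁ = 21.6/0.875 = 24.7 m/s.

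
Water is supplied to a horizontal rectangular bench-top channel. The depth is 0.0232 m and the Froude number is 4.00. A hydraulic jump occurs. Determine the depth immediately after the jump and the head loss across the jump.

y₂ = 0.120 m; ΔE = 0.0817 m

Fr₁ = 4.00 (given).
Bélanger equation: y₂/y₁ = ½[√(1 + 8Fr₁²) − 1] = ½[√129.0 − 1] = 5.18.
y₂ = 5.18 × 0.0232 = 0.120 m.
Head loss: ΔE = (y₂ − y₁)³/(4y₁y₂) = (0.120 − 0.0232)³/(4×0.0232×0.120) = 0.000911/0.0111 = 0.0817 m.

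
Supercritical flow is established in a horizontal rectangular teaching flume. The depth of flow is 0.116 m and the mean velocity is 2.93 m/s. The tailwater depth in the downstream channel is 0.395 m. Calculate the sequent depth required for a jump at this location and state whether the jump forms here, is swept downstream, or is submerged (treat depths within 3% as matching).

Fr₁ = V₁/√(g·y₁) = 2.93/√(9.81×0.116) = 2.75.
Conjugate-depth relation: y₂/y₁ = ½[√(1 + 8Fr₁²) − 1] = ½[√61.35 − 1] = 3.42.
y₂ = 3.42 × 0.116 = 0.396 m.
Tailwater y_tw = 0.395 m: y_tw ≈ y₂, so the jump forms here.

y₂ = 0.396 m; the jump forms here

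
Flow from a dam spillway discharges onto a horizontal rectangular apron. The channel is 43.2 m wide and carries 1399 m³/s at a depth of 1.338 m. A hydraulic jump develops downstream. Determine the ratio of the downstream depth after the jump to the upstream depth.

y₂/y₁ = 8.961

q = Q/b = 1399/43.2 = 32.38 m²/s; V₁ = q/y₁ = 24.20 m/s. Fr₁ = V₁/√(g·y₁) = 6.681.
By Bélanger, y₂/y₁ = ½[√(1 + 8Fr₁²) − 1] = ½[√358.04 − 1] = 8.961.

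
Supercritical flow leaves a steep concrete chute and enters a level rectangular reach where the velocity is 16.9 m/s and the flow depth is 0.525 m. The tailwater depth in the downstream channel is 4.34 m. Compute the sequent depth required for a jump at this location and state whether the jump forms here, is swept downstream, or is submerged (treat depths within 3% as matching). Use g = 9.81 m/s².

Fr₁ = V₁/√(g·y₁) = 16.9/√(9.81×0.525) = 7.45.
Sequent-depth ratio: y₂/y₁ = ½[√(1 + 8Fr₁²) − 1] = ½[√444.6 − 1] = 10.0.
y₂ = 10.0 × 0.525 = 5.27 m.
Tailwater y_tw = 4.34 m: y_tw < y₂, so the jump is swept downstream.

y₂ = 5.27 m; the jump is swept downstream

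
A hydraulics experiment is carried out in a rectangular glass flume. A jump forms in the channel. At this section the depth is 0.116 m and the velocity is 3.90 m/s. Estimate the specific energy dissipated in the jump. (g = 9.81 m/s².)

ΔE = 0.311 m

Fr₁ = V₁/√(g·y₁) = 3.90/√(9.81×0.116) = 3.66.
Conjugate-depth relation: y₂/y₁ = ½[√(1 + 8Fr₁²) − 1] = ½[√107.9 − 1] = 4.69.
y₂ = 4.69 × 0.116 = 0.545 m.
q = V₁·y₁ = 3.90 × 0.116 = 0.452 m²/s. V₂ = q/y₂ = 0.452/0.545 = 0.831 m/s. E₁ = y₁ + V₁²/2g = 0.891 m; E₂ = y₂ + V₂²/2g = 0.580 m. ΔE = E₁ − E₂ = 0.311 m.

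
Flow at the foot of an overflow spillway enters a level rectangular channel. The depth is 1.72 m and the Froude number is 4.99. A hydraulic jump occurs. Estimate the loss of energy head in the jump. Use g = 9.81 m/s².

ΔE = 11.3 m

Fr₁ = 4.99 (given).
Bélanger equation: y₂/y₁ = ½[√(1 + 8Fr₁²) − 1] = ½[√200.2 − 1] = 6.57.
y₂ = 6.57 × 1.72 = 11.3 m.
V₁ = Fr₁·√(g·y₁) = 4.99×√(9.81×1.72) = 20.5 m/s; q = V₁·y₁ = 35.3 m²/s. V₂ = q/y₂ = 35.3/11.3 = 3.12 m/s. E₁ = y₁ + V₁²/2g = 23.1 m; E₂ = y₂ + V₂²/2g = 11.8 m. ΔE = E₁ − E₂ = 11.3 m.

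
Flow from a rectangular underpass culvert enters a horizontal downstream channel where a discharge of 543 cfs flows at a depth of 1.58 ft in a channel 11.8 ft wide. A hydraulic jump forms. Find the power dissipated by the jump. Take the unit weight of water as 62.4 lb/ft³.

q = Q/b = 543/11.8 = 46.0 ft²/s; V₁ = q/y₁ = 29.1 ft/s. Fr₁ = V₁/√(g·y₁) = 4.08.
Sequent-depth ratio: y₂/y₁ = ½[√(1 + 8Fr₁²) − 1] = ½[√134.4 − 1] = 5.30.
y₂ = 5.30 × 1.58 = 8.37 ft.
Head loss: ΔE = (y₂ − y₁)³/(4y₁y₂) = (8.37 − 1.58)³/(4×1.58×8.37) = 313/52.9 = 5.91 ft.
P = γ·Q·ΔE/550 = 62.4 × 543 × 5.91 / 550 = 364 hp.

P = 364 hp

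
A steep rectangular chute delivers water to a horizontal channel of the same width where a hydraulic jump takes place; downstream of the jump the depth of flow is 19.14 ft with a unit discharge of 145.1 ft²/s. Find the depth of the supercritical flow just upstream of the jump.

y₁ = 3.075 ft

V₂ = q/y₂ = 145.1/19.14 = 7.581 ft/s; Fr₂ = V₂/√(g·y₂) = 0.3054.
Since the conjugate-depth ratio holds either way, y₁/y₂ = ½[√(1 + 8Fr₂²) − 1] = ½[√1.7460 − 1] = 0.1607.
y₁ = 0.1607 × 19.14 = 3.075 ft.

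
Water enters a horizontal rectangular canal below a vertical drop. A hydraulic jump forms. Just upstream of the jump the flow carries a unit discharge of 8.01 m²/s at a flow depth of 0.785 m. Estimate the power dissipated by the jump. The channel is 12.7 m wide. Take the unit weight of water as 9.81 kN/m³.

P = 2141 kW

V₁ = q/y₁ = 8.01/0.785 = 10.2 m/s. Fr₁ = V₁/√(g·y₁) = 10.2/√(9.81×0.785) = 3.68.
Conjugate-depth relation: y₂/y₁ = ½[√(1 + 8Fr₁²) − 1] = ½[√109.2 − 1] = 4.72.
y₂ = 4.72 × 0.785 = 3.71 m.
Head loss: ΔE = (y₂ − y₁)³/(4y₁y₂) = (3.71 − 0.785)³/(4×0.785×3.71) = 25.0/11.6 = 2.15 m.
Q = q·b = 8.01 × 12.7 = 102 m³/s. P = γ·Q·ΔE = 9.81 × 102 × 2.15 = 2141 kW.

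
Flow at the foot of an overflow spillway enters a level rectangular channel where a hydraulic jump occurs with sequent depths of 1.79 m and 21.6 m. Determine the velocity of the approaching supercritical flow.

For a rectangular channel the momentum equation gives q² = ½·g·y₁·y₂·(y₁ + y₂) = ½×9.81×1.79×21.6×23.4 = 4436.
q = √4436 = 66.6 m²/s.
V₁ = q/y₁ = 66.6/1.79 = 37.2 m/s.

V₁ = 37.2 m/s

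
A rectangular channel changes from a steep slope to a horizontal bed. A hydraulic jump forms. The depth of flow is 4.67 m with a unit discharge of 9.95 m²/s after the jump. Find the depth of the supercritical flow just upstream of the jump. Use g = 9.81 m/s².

V₂ = q/y₂ = 9.95/4.67 = 2.13 m/s; Fr₂ = V₂/√(g·y₂) = 0.315.
Since the conjugate-depth ratio holds either way, y₁/y₂ = ½[√(1 + 8Fr₂²) − 1] = ½[√1.793 − 1] = 0.169.
y₁ = 0.169 × 4.67 = 0.791 m.

y₁ = 0.791 m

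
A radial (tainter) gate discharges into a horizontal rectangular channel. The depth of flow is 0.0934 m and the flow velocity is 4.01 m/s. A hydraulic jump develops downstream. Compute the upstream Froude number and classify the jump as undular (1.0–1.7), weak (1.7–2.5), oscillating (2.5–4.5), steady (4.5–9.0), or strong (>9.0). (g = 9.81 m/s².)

Fr₁ = 4.19; oscillating jump

Fr₁ = V₁/√(g·y₁) = 4.01/√(9.81×0.0934) = 4.19.
Fr₁ = 4.19 lies in the oscillating range.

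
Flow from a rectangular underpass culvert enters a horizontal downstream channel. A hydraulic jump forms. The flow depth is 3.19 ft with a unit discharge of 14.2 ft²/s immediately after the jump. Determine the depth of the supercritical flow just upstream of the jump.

y₁ = 0.949 ft

V₂ = q/y₂ = 14.2/3.19 = 4.45 ft/s; Fr₂ = V₂/√(g·y₂) = 0.439.
Applying the sequent-depth relation in reverse, y₁/y₂ = ½[√(1 + 8Fr₂²) − 1] = ½[√2.543 − 1] = 0.297.
y₁ = 0.297 × 3.19 = 0.949 ft.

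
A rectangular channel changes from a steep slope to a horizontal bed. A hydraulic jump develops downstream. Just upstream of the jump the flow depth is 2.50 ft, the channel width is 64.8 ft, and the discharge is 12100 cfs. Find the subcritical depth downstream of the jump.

q = Q/b = 12100/64.8 = 187 ft²/s; V₁ = q/y₁ = 74.7 ft/s. Fr₁ = V₁/√(g·y₁) = 8.32.
Conjugate-depth relation: y₂/y₁ = ½[√(1 + 8Fr₁²) − 1] = ½[√555.4 − 1] = 11.3.
y₂ = 11.3 × 2.50 = 28.2 ft.

y₂ = 28.2 ft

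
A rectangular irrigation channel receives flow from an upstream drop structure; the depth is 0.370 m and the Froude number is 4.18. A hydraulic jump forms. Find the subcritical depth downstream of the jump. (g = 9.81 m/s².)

y₂ = 2.01 m

Fr₁ = 4.18 (given).
By Bélanger, y₂/y₁ = ½[√(1 + 8Fr₁²) − 1] = ½[√140.8 − 1] = 5.43.
y₂ = 5.43 × 0.370 = 2.01 m.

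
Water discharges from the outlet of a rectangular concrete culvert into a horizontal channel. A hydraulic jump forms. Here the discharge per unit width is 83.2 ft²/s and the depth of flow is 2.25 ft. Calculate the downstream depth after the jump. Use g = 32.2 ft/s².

y₂ = 12.7 ft

V₁ = q/y₁ = 83.2/2.25 = 37.0 ft/s. Fr₁ = V₁/√(g·y₁) = 37.0/√(32.2×2.25) = 4.34.
By Bélanger, y₂/y₁ = ½[√(1 + 8Fr₁²) − 1] = ½[√152.0 − 1] = 5.66.
y₂ = 5.66 × 2.25 = 12.7 ft.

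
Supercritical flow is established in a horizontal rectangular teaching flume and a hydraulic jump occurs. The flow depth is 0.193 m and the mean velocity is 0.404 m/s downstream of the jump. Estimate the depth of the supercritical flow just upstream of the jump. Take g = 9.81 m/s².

y₁ = 0.0289 m

Fr₂ = V₂/√(g·y₂) = 0.404/√(9.81×0.193) = 0.294.
The Bélanger relation is symmetric: y₁/y₂ = ½[√(1 + 8Fr₂²) − 1] = ½[√1.690 − 1] = 0.150.
y₁ = 0.150 × 0.193 = 0.0289 m.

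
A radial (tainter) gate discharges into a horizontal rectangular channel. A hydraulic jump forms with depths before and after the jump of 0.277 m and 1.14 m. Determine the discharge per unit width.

q = 1.48 m²/s

For a rectangular channel the momentum equation gives q² = ½·g·y₁·y₂·(y₁ + y₂) = ½×9.81×0.277×1.14×1.42 = 2.19.
q = √2.19 = 1.48 m²/s.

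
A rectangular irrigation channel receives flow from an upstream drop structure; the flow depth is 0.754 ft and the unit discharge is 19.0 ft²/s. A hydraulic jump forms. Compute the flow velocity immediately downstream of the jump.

V₂ = 3.73 ft/s

V₁ = q/y₁ = 19.0/0.754 = 25.2 ft/s. Fr₁ = V₁/√(g·y₁) = 25.2/√(32.2×0.754) = 5.11.
By Bélanger, y₂/y₁ = ½[√(1 + 8Fr₁²) − 1] = ½[√210.2 − 1] = 6.75.
y₂ = 6.75 × 0.754 = 5.09 ft.
V₂ = q/y₂ = 19.0/5.09 = 3.73 ft/s.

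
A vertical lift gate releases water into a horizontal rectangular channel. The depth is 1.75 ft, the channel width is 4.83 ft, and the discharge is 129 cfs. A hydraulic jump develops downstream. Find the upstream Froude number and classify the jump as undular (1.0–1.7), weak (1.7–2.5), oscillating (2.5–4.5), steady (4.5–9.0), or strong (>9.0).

Fr₁ = 2.03; weak jump

q = Q/b = 129/4.83 = 26.7 ft²/s; V₁ = q/y₁ = 15.3 ft/s. Fr₁ = V₁/√(g·y₁) = 2.03.
Fr₁ = 2.03 lies in the weak range.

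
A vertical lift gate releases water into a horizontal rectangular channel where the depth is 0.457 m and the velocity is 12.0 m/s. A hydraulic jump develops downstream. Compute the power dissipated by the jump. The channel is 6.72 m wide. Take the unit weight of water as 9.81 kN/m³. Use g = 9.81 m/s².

P = 1528 kW

Fr₁ = V₁/√(g·y₁) = 12.0/√(9.81×0.457) = 5.67.
Bélanger equation: y₂/y₁ = ½[√(1 + 8Fr₁²) − 1] = ½[√258.0 − 1] = 7.53.
y₂ = 7.53 × 0.457 = 3.44 m.
q = V₁·y₁ = 12.0 × 0.457 = 5.48 m²/s. V₂ = q/y₂ = 5.48/3.44 = 1.59 m/s. E₁ = y₁ + V₁²/2g = 7.80 m; E₂ = y₂ + V₂²/2g = 3.57 m. ΔE = E₁ − E₂ = 4.23 m.
Q = q·b = 5.48 × 6.72 = 36.9 m³/s. P = γ·Q·ΔE = 9.81 × 36.9 × 4.23 = 1528 kW.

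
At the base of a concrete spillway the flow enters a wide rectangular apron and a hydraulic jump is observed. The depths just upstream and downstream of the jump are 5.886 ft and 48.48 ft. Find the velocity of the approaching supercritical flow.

For a rectangular channel the momentum equation gives q² = ½·g·y₁·y₂·(y₁ + y₂) = ½×32.2×5.886×48.48×54.37 = 249768.
q = √249768 = 499.8 ft²/s.
V₁ = q/y₁ = 499.8/5.886 = 84.91 ft/s.

V₁ = 84.91 ft/s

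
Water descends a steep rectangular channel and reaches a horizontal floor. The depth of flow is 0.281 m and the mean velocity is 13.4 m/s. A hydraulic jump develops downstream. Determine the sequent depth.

Fr₁ = V₁/√(g·y₁) = 13.4/√(9.81×0.281) = 8.07.
Bélanger equation: y₂/y₁ = ½[√(1 + 8Fr₁²) − 1] = ½[√522.1 − 1] = 10.9.
y₂ = 10.9 × 0.281 = 3.07 m.

y₂ = 3.07 m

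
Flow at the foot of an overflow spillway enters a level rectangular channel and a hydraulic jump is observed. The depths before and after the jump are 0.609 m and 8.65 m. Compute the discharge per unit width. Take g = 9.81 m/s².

For a rectangular channel the momentum equation gives q² = ½·g·y₁·y₂·(y₁ + y₂) = ½×9.81×0.609×8.65×9.26 = 239.
q = √239 = 15.5 m²/s.

q = 15.5 m²/s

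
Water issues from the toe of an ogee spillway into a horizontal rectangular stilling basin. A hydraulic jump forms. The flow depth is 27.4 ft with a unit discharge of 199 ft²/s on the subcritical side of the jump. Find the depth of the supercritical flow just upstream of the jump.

y₁ = 2.96 ft

V₂ = q/y₂ = 199/27.4 = 7.26 ft/s; Fr₂ = V₂/√(g·y₂) = 0.245.
Applying the sequent-depth relation in reverse, y₁/y₂ = ½[√(1 + 8Fr₂²) − 1] = ½[√1.478 − 1] = 0.108.
y₁ = 0.108 × 27.4 = 2.96 ft.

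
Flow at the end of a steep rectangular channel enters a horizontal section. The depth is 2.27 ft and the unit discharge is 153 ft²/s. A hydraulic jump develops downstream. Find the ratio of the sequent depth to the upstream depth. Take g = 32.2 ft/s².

y₂/y₁ = 10.7

V₁ = q/y₁ = 153/2.27 = 67.4 ft/s. Fr₁ = V₁/√(g·y₁) = 67.4/√(32.2×2.27) = 7.88.
From the momentum equation for a rectangular channel, y₂/y₁ = ½[√(1 + 8Fr₁²) − 1] = ½[√498.2 − 1] = 10.7.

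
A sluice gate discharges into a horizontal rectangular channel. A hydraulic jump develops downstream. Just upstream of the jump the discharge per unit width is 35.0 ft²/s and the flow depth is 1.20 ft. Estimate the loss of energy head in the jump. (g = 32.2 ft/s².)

V₁ = q/y₁ = 35.0/1.20 = 29.2 ft/s. Fr₁ = V₁/√(g·y₁) = 29.2/√(32.2×1.20) = 4.69.
Sequent-depth ratio: y₂/y₁ = ½[√(1 + 8Fr₁²) − 1] = ½[√177.1 − 1] = 6.15.
y₂ = 6.15 × 1.20 = 7.39 ft.
Head loss: ΔE = (y₂ − y₁)³/(4y₁y₂) = (7.39 − 1.20)³/(4×1.20×7.39) = 237/35.4 = 6.68 ft.

ΔE = 6.68 ft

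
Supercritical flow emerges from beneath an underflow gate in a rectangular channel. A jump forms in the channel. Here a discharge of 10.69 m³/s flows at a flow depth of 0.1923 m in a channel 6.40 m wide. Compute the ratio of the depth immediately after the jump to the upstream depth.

y₂/y₁ = 8.458

q = Q/b = 10.69/6.40 = 1.670 m²/s; V₁ = q/y₁ = 8.686 m/s. Fr₁ = V₁/√(g·y₁) = 6.324.
Conjugate-depth relation: y₂/y₁ = ½[√(1 + 8Fr₁²) − 1] = ½[√320.95 − 1] = 8.458.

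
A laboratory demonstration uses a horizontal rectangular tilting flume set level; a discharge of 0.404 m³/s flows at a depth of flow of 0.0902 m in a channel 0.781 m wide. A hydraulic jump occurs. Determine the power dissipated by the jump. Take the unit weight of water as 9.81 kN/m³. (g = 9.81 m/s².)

P = 3.99 kW

q = Q/b = 0.404/0.781 = 0.517 m²/s; V₁ = q/y₁ = 5.73 m/s. Fr₁ = V₁/√(g·y₁) = 6.10.
By Bélanger, y₂/y₁ = ½[√(1 + 8Fr₁²) − 1] = ½[√298.3 − 1] = 8.14.
y₂ = 8.14 × 0.0902 = 0.734 m.
Head loss: ΔE = (y₂ − y₁)³/(4y₁y₂) = (0.734 − 0.0902)³/(4×0.0902×0.734) = 0.267/0.265 = 1.01 m.
P = γ·Q·ΔE = 9.81 × 0.404 × 1.01 = 3.99 kW.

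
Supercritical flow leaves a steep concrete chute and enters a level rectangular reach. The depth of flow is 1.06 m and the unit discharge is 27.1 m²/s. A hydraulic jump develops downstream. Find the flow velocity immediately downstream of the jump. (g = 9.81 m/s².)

V₂ = 2.38 m/s

V₁ = q/y₁ = 27.1/1.06 = 25.6 m/s. Fr₁ = V₁/√(g·y₁) = 25.6/√(9.81×1.06) = 7.93.
Conjugate-depth relation: y₂/y₁ = ½[√(1 + 8Fr₁²) − 1] = ½[√503.9 − 1] = 10.7.
y₂ = 10.7 × 1.06 = 11.4 m.
V₂ = q/y₂ = 27.1/11.4 = 2.38 m/s.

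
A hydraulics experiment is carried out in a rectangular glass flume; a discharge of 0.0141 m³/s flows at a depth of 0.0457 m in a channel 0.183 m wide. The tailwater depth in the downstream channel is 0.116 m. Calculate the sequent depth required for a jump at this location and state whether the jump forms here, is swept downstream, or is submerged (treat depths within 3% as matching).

q = Q/b = 0.0141/0.183 = 0.0770 m²/s; V₁ = q/y₁ = 1.69 m/s. Fr₁ = V₁/√(g·y₁) = 2.52.
Sequent-depth ratio: y₂/y₁ = ½[√(1 + 8Fr₁²) − 1] = ½[√51.72 − 1] = 3.10.
y₂ = 3.10 × 0.0457 = 0.141 m.
Tailwater y_tw = 0.116 m: y_tw < y₂, so the jump is swept downstream.

y₂ = 0.141 m; the jump is swept downstream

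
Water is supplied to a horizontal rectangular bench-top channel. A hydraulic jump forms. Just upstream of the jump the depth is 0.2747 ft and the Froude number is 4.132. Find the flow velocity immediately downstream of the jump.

Fr₁ = 4.132 (given).
By Bélanger, y₂/y₁ = ½[√(1 + 8Fr₁²) − 1] = ½[√137.59 − 1] = 5.365.
y₂ = 5.365 × 0.2747 = 1.474 ft.
V₁ = Fr₁·√(g·y₁) = 4.132×√(32.2×0.2747) = 12.29 ft/s; q = V₁·y₁ = 3.376 ft²/s.
V₂ = q/y₂ = 3.376/1.474 = 2.291 ft/s.

V₂ = 2.291 ft/s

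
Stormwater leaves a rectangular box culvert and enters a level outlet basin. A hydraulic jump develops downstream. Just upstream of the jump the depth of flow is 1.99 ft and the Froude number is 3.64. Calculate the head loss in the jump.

Fr₁ = 3.64 (given).
Conjugate-depth relation: y₂/y₁ = ½[√(1 + 8Fr₁²) − 1] = ½[√107.0 − 1] = 4.67.
y₂ = 4.67 × 1.99 = 9.30 ft.
V₁ = Fr₁·√(g·y₁) = 3.64×√(32.2×1.99) = 29.1 ft/s; q = V₁·y₁ = 58.0 ft²/s. V₂ = q/y₂ = 58.0/9.30 = 6.24 ft/s. E₁ = y₁ + V₁²/2g = 15.2 ft; E₂ = y₂ + V₂²/2g = 9.90 ft. ΔE = E₁ − E₂ = 5.27 ft.

ΔE = 5.27 ft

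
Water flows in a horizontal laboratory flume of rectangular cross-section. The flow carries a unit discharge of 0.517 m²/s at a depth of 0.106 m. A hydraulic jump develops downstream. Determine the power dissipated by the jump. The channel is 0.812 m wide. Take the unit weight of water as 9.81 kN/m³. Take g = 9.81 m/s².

V₁ = q/y₁ = 0.517/0.106 = 4.88 m/s. Fr₁ = V₁/√(g·y₁) = 4.88/√(9.81×0.106) = 4.78.
From the momentum equation for a rectangular channel, y₂/y₁ = ½[√(1 + 8Fr₁²) − 1] = ½[√184.0 − 1] = 6.28.
y₂ = 6.28 × 0.106 = 0.666 m.
V₂ = q/y₂ = 0.517/0.666 = 0.776 m/s. E₁ = y₁ + V₁²/2g = 1.32 m; E₂ = y₂ + V₂²/2g = 0.697 m. ΔE = E₁ − E₂ = 0.622 m.
Q = q·b = 0.517 × 0.812 = 0.420 m³/s. P = γ·Q·ΔE = 9.81 × 0.420 × 0.622 = 2.56 kW.

P = 2.56 kW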